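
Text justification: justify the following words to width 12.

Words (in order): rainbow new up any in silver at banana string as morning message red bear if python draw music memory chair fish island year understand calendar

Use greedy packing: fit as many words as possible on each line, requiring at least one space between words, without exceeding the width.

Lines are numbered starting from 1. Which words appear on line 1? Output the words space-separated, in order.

Answer: rainbow new

Derivation:
Line 1: ['rainbow', 'new'] (min_width=11, slack=1)
Line 2: ['up', 'any', 'in'] (min_width=9, slack=3)
Line 3: ['silver', 'at'] (min_width=9, slack=3)
Line 4: ['banana'] (min_width=6, slack=6)
Line 5: ['string', 'as'] (min_width=9, slack=3)
Line 6: ['morning'] (min_width=7, slack=5)
Line 7: ['message', 'red'] (min_width=11, slack=1)
Line 8: ['bear', 'if'] (min_width=7, slack=5)
Line 9: ['python', 'draw'] (min_width=11, slack=1)
Line 10: ['music', 'memory'] (min_width=12, slack=0)
Line 11: ['chair', 'fish'] (min_width=10, slack=2)
Line 12: ['island', 'year'] (min_width=11, slack=1)
Line 13: ['understand'] (min_width=10, slack=2)
Line 14: ['calendar'] (min_width=8, slack=4)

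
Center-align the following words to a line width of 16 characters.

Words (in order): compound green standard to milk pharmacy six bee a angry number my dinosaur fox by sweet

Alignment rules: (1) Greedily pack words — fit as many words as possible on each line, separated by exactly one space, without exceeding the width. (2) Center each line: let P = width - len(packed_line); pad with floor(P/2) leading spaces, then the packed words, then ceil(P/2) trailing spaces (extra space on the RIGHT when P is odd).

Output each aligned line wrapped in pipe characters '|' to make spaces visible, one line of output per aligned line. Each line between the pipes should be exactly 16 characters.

Answer: | compound green |
|standard to milk|
|pharmacy six bee|
| a angry number |
|my dinosaur fox |
|    by sweet    |

Derivation:
Line 1: ['compound', 'green'] (min_width=14, slack=2)
Line 2: ['standard', 'to', 'milk'] (min_width=16, slack=0)
Line 3: ['pharmacy', 'six', 'bee'] (min_width=16, slack=0)
Line 4: ['a', 'angry', 'number'] (min_width=14, slack=2)
Line 5: ['my', 'dinosaur', 'fox'] (min_width=15, slack=1)
Line 6: ['by', 'sweet'] (min_width=8, slack=8)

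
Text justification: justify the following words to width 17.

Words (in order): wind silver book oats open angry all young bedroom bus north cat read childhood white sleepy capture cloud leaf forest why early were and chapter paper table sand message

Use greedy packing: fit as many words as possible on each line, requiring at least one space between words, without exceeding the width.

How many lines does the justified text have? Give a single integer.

Line 1: ['wind', 'silver', 'book'] (min_width=16, slack=1)
Line 2: ['oats', 'open', 'angry'] (min_width=15, slack=2)
Line 3: ['all', 'young', 'bedroom'] (min_width=17, slack=0)
Line 4: ['bus', 'north', 'cat'] (min_width=13, slack=4)
Line 5: ['read', 'childhood'] (min_width=14, slack=3)
Line 6: ['white', 'sleepy'] (min_width=12, slack=5)
Line 7: ['capture', 'cloud'] (min_width=13, slack=4)
Line 8: ['leaf', 'forest', 'why'] (min_width=15, slack=2)
Line 9: ['early', 'were', 'and'] (min_width=14, slack=3)
Line 10: ['chapter', 'paper'] (min_width=13, slack=4)
Line 11: ['table', 'sand'] (min_width=10, slack=7)
Line 12: ['message'] (min_width=7, slack=10)
Total lines: 12

Answer: 12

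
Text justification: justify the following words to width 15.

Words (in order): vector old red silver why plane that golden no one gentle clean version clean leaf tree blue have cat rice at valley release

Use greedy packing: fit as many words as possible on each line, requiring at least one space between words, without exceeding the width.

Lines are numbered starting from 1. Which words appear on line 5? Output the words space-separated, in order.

Answer: gentle clean

Derivation:
Line 1: ['vector', 'old', 'red'] (min_width=14, slack=1)
Line 2: ['silver', 'why'] (min_width=10, slack=5)
Line 3: ['plane', 'that'] (min_width=10, slack=5)
Line 4: ['golden', 'no', 'one'] (min_width=13, slack=2)
Line 5: ['gentle', 'clean'] (min_width=12, slack=3)
Line 6: ['version', 'clean'] (min_width=13, slack=2)
Line 7: ['leaf', 'tree', 'blue'] (min_width=14, slack=1)
Line 8: ['have', 'cat', 'rice'] (min_width=13, slack=2)
Line 9: ['at', 'valley'] (min_width=9, slack=6)
Line 10: ['release'] (min_width=7, slack=8)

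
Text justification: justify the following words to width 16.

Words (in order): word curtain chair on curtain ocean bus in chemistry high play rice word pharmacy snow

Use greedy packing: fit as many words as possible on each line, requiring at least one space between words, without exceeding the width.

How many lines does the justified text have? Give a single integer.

Answer: 6

Derivation:
Line 1: ['word', 'curtain'] (min_width=12, slack=4)
Line 2: ['chair', 'on', 'curtain'] (min_width=16, slack=0)
Line 3: ['ocean', 'bus', 'in'] (min_width=12, slack=4)
Line 4: ['chemistry', 'high'] (min_width=14, slack=2)
Line 5: ['play', 'rice', 'word'] (min_width=14, slack=2)
Line 6: ['pharmacy', 'snow'] (min_width=13, slack=3)
Total lines: 6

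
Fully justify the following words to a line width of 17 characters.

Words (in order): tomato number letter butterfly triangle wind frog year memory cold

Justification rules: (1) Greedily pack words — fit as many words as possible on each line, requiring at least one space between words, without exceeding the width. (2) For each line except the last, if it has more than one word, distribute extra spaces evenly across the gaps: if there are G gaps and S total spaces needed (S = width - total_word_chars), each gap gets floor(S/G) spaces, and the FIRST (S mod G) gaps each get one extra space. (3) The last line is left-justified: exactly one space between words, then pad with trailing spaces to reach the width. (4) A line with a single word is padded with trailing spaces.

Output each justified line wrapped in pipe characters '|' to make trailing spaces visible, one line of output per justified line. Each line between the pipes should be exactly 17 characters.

Line 1: ['tomato', 'number'] (min_width=13, slack=4)
Line 2: ['letter', 'butterfly'] (min_width=16, slack=1)
Line 3: ['triangle', 'wind'] (min_width=13, slack=4)
Line 4: ['frog', 'year', 'memory'] (min_width=16, slack=1)
Line 5: ['cold'] (min_width=4, slack=13)

Answer: |tomato     number|
|letter  butterfly|
|triangle     wind|
|frog  year memory|
|cold             |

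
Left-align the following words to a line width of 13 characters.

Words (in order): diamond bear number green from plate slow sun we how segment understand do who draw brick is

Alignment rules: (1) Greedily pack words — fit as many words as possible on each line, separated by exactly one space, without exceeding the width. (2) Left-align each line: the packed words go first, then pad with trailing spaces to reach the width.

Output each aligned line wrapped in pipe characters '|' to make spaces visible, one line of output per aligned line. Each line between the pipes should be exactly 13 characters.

Answer: |diamond bear |
|number green |
|from plate   |
|slow sun we  |
|how segment  |
|understand do|
|who draw     |
|brick is     |

Derivation:
Line 1: ['diamond', 'bear'] (min_width=12, slack=1)
Line 2: ['number', 'green'] (min_width=12, slack=1)
Line 3: ['from', 'plate'] (min_width=10, slack=3)
Line 4: ['slow', 'sun', 'we'] (min_width=11, slack=2)
Line 5: ['how', 'segment'] (min_width=11, slack=2)
Line 6: ['understand', 'do'] (min_width=13, slack=0)
Line 7: ['who', 'draw'] (min_width=8, slack=5)
Line 8: ['brick', 'is'] (min_width=8, slack=5)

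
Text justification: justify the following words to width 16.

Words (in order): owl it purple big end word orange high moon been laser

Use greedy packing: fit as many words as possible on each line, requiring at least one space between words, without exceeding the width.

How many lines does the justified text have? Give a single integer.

Answer: 4

Derivation:
Line 1: ['owl', 'it', 'purple'] (min_width=13, slack=3)
Line 2: ['big', 'end', 'word'] (min_width=12, slack=4)
Line 3: ['orange', 'high', 'moon'] (min_width=16, slack=0)
Line 4: ['been', 'laser'] (min_width=10, slack=6)
Total lines: 4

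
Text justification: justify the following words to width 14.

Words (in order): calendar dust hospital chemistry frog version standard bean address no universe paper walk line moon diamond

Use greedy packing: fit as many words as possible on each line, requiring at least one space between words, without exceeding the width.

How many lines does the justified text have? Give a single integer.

Answer: 9

Derivation:
Line 1: ['calendar', 'dust'] (min_width=13, slack=1)
Line 2: ['hospital'] (min_width=8, slack=6)
Line 3: ['chemistry', 'frog'] (min_width=14, slack=0)
Line 4: ['version'] (min_width=7, slack=7)
Line 5: ['standard', 'bean'] (min_width=13, slack=1)
Line 6: ['address', 'no'] (min_width=10, slack=4)
Line 7: ['universe', 'paper'] (min_width=14, slack=0)
Line 8: ['walk', 'line', 'moon'] (min_width=14, slack=0)
Line 9: ['diamond'] (min_width=7, slack=7)
Total lines: 9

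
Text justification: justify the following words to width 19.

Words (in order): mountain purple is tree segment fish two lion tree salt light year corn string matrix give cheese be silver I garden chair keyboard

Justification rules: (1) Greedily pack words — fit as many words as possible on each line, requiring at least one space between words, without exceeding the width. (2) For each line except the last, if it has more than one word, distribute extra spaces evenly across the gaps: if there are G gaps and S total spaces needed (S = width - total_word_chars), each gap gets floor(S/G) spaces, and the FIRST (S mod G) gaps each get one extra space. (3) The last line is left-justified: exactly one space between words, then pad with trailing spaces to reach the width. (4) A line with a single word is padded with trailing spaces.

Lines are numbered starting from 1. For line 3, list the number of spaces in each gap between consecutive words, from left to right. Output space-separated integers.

Line 1: ['mountain', 'purple', 'is'] (min_width=18, slack=1)
Line 2: ['tree', 'segment', 'fish'] (min_width=17, slack=2)
Line 3: ['two', 'lion', 'tree', 'salt'] (min_width=18, slack=1)
Line 4: ['light', 'year', 'corn'] (min_width=15, slack=4)
Line 5: ['string', 'matrix', 'give'] (min_width=18, slack=1)
Line 6: ['cheese', 'be', 'silver', 'I'] (min_width=18, slack=1)
Line 7: ['garden', 'chair'] (min_width=12, slack=7)
Line 8: ['keyboard'] (min_width=8, slack=11)

Answer: 2 1 1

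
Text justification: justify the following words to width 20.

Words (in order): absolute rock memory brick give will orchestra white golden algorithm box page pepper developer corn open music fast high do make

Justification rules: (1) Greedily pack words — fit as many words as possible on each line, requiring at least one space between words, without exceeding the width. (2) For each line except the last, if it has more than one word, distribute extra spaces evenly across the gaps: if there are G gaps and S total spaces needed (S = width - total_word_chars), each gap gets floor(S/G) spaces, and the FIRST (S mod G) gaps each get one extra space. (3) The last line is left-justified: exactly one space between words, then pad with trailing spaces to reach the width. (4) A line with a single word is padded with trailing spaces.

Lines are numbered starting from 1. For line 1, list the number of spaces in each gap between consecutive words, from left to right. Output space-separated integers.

Line 1: ['absolute', 'rock', 'memory'] (min_width=20, slack=0)
Line 2: ['brick', 'give', 'will'] (min_width=15, slack=5)
Line 3: ['orchestra', 'white'] (min_width=15, slack=5)
Line 4: ['golden', 'algorithm', 'box'] (min_width=20, slack=0)
Line 5: ['page', 'pepper'] (min_width=11, slack=9)
Line 6: ['developer', 'corn', 'open'] (min_width=19, slack=1)
Line 7: ['music', 'fast', 'high', 'do'] (min_width=18, slack=2)
Line 8: ['make'] (min_width=4, slack=16)

Answer: 1 1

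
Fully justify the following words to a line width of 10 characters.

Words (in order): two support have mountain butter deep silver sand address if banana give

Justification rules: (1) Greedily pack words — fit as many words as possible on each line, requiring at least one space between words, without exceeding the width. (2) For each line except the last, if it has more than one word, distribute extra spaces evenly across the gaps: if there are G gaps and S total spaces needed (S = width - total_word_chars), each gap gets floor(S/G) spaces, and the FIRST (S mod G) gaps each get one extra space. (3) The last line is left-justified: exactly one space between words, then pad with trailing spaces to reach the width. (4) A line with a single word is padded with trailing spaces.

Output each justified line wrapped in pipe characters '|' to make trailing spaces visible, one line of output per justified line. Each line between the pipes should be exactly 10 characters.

Line 1: ['two'] (min_width=3, slack=7)
Line 2: ['support'] (min_width=7, slack=3)
Line 3: ['have'] (min_width=4, slack=6)
Line 4: ['mountain'] (min_width=8, slack=2)
Line 5: ['butter'] (min_width=6, slack=4)
Line 6: ['deep'] (min_width=4, slack=6)
Line 7: ['silver'] (min_width=6, slack=4)
Line 8: ['sand'] (min_width=4, slack=6)
Line 9: ['address', 'if'] (min_width=10, slack=0)
Line 10: ['banana'] (min_width=6, slack=4)
Line 11: ['give'] (min_width=4, slack=6)

Answer: |two       |
|support   |
|have      |
|mountain  |
|butter    |
|deep      |
|silver    |
|sand      |
|address if|
|banana    |
|give      |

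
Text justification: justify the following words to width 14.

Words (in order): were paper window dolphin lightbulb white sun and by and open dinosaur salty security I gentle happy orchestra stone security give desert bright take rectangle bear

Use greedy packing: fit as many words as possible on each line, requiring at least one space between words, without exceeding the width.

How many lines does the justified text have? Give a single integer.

Line 1: ['were', 'paper'] (min_width=10, slack=4)
Line 2: ['window', 'dolphin'] (min_width=14, slack=0)
Line 3: ['lightbulb'] (min_width=9, slack=5)
Line 4: ['white', 'sun', 'and'] (min_width=13, slack=1)
Line 5: ['by', 'and', 'open'] (min_width=11, slack=3)
Line 6: ['dinosaur', 'salty'] (min_width=14, slack=0)
Line 7: ['security', 'I'] (min_width=10, slack=4)
Line 8: ['gentle', 'happy'] (min_width=12, slack=2)
Line 9: ['orchestra'] (min_width=9, slack=5)
Line 10: ['stone', 'security'] (min_width=14, slack=0)
Line 11: ['give', 'desert'] (min_width=11, slack=3)
Line 12: ['bright', 'take'] (min_width=11, slack=3)
Line 13: ['rectangle', 'bear'] (min_width=14, slack=0)
Total lines: 13

Answer: 13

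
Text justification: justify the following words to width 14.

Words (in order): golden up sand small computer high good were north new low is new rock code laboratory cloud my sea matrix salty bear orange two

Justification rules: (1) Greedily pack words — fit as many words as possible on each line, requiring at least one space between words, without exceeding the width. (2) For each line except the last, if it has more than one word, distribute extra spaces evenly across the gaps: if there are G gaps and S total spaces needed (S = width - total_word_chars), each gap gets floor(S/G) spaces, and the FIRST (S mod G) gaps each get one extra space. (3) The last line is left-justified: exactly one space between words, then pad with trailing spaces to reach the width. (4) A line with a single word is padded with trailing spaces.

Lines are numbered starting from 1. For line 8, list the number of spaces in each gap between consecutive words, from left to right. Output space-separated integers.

Line 1: ['golden', 'up', 'sand'] (min_width=14, slack=0)
Line 2: ['small', 'computer'] (min_width=14, slack=0)
Line 3: ['high', 'good', 'were'] (min_width=14, slack=0)
Line 4: ['north', 'new', 'low'] (min_width=13, slack=1)
Line 5: ['is', 'new', 'rock'] (min_width=11, slack=3)
Line 6: ['code'] (min_width=4, slack=10)
Line 7: ['laboratory'] (min_width=10, slack=4)
Line 8: ['cloud', 'my', 'sea'] (min_width=12, slack=2)
Line 9: ['matrix', 'salty'] (min_width=12, slack=2)
Line 10: ['bear', 'orange'] (min_width=11, slack=3)
Line 11: ['two'] (min_width=3, slack=11)

Answer: 2 2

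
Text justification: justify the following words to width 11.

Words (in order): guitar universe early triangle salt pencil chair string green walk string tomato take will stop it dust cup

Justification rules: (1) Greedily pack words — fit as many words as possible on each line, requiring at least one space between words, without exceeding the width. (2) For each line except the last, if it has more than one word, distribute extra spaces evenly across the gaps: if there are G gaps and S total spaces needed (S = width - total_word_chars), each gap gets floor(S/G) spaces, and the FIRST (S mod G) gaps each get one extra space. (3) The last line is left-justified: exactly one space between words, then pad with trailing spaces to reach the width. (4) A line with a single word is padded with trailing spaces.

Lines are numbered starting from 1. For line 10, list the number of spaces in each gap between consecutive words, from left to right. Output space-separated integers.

Line 1: ['guitar'] (min_width=6, slack=5)
Line 2: ['universe'] (min_width=8, slack=3)
Line 3: ['early'] (min_width=5, slack=6)
Line 4: ['triangle'] (min_width=8, slack=3)
Line 5: ['salt', 'pencil'] (min_width=11, slack=0)
Line 6: ['chair'] (min_width=5, slack=6)
Line 7: ['string'] (min_width=6, slack=5)
Line 8: ['green', 'walk'] (min_width=10, slack=1)
Line 9: ['string'] (min_width=6, slack=5)
Line 10: ['tomato', 'take'] (min_width=11, slack=0)
Line 11: ['will', 'stop'] (min_width=9, slack=2)
Line 12: ['it', 'dust', 'cup'] (min_width=11, slack=0)

Answer: 1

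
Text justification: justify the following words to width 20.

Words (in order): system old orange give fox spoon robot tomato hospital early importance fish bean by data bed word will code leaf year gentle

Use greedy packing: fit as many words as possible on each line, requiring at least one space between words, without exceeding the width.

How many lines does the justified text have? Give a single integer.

Answer: 7

Derivation:
Line 1: ['system', 'old', 'orange'] (min_width=17, slack=3)
Line 2: ['give', 'fox', 'spoon', 'robot'] (min_width=20, slack=0)
Line 3: ['tomato', 'hospital'] (min_width=15, slack=5)
Line 4: ['early', 'importance'] (min_width=16, slack=4)
Line 5: ['fish', 'bean', 'by', 'data'] (min_width=17, slack=3)
Line 6: ['bed', 'word', 'will', 'code'] (min_width=18, slack=2)
Line 7: ['leaf', 'year', 'gentle'] (min_width=16, slack=4)
Total lines: 7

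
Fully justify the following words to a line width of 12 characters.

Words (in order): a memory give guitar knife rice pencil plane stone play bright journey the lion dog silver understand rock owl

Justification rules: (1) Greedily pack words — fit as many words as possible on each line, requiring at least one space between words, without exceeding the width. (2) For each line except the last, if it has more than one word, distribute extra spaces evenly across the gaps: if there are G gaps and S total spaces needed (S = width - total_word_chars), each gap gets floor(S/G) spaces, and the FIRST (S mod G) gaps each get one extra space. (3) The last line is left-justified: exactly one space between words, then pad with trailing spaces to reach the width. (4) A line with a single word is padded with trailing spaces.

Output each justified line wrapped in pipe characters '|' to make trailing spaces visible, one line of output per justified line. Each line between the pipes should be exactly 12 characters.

Answer: |a     memory|
|give  guitar|
|knife   rice|
|pencil plane|
|stone   play|
|bright      |
|journey  the|
|lion     dog|
|silver      |
|understand  |
|rock owl    |

Derivation:
Line 1: ['a', 'memory'] (min_width=8, slack=4)
Line 2: ['give', 'guitar'] (min_width=11, slack=1)
Line 3: ['knife', 'rice'] (min_width=10, slack=2)
Line 4: ['pencil', 'plane'] (min_width=12, slack=0)
Line 5: ['stone', 'play'] (min_width=10, slack=2)
Line 6: ['bright'] (min_width=6, slack=6)
Line 7: ['journey', 'the'] (min_width=11, slack=1)
Line 8: ['lion', 'dog'] (min_width=8, slack=4)
Line 9: ['silver'] (min_width=6, slack=6)
Line 10: ['understand'] (min_width=10, slack=2)
Line 11: ['rock', 'owl'] (min_width=8, slack=4)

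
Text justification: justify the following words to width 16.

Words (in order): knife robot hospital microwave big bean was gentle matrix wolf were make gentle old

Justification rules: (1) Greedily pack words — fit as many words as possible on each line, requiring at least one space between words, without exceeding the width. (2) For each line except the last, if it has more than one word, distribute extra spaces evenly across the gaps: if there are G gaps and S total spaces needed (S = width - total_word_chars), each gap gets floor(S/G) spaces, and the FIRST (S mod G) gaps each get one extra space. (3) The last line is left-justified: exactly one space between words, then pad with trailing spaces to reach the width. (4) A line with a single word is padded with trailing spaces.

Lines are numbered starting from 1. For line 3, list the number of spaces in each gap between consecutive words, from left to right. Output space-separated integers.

Line 1: ['knife', 'robot'] (min_width=11, slack=5)
Line 2: ['hospital'] (min_width=8, slack=8)
Line 3: ['microwave', 'big'] (min_width=13, slack=3)
Line 4: ['bean', 'was', 'gentle'] (min_width=15, slack=1)
Line 5: ['matrix', 'wolf', 'were'] (min_width=16, slack=0)
Line 6: ['make', 'gentle', 'old'] (min_width=15, slack=1)

Answer: 4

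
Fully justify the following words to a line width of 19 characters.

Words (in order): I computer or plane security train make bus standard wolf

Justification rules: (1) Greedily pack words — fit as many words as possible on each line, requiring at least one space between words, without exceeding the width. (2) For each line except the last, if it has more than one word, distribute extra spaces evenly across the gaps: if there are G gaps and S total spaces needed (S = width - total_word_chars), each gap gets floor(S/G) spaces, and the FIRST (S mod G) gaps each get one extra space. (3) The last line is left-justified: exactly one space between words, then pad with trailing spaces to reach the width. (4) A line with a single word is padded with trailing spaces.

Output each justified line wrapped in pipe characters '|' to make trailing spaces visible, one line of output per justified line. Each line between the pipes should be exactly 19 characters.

Answer: |I computer or plane|
|security train make|
|bus standard wolf  |

Derivation:
Line 1: ['I', 'computer', 'or', 'plane'] (min_width=19, slack=0)
Line 2: ['security', 'train', 'make'] (min_width=19, slack=0)
Line 3: ['bus', 'standard', 'wolf'] (min_width=17, slack=2)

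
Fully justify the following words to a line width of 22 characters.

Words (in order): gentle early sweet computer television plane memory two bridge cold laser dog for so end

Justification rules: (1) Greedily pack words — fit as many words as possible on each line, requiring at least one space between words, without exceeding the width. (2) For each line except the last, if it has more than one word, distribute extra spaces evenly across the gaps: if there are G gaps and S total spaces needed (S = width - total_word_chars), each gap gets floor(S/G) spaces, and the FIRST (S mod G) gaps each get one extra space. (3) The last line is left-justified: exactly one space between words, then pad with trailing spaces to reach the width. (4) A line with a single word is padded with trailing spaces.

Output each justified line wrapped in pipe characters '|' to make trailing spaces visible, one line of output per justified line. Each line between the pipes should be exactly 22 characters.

Answer: |gentle   early   sweet|
|computer    television|
|plane    memory    two|
|bridge  cold laser dog|
|for so end            |

Derivation:
Line 1: ['gentle', 'early', 'sweet'] (min_width=18, slack=4)
Line 2: ['computer', 'television'] (min_width=19, slack=3)
Line 3: ['plane', 'memory', 'two'] (min_width=16, slack=6)
Line 4: ['bridge', 'cold', 'laser', 'dog'] (min_width=21, slack=1)
Line 5: ['for', 'so', 'end'] (min_width=10, slack=12)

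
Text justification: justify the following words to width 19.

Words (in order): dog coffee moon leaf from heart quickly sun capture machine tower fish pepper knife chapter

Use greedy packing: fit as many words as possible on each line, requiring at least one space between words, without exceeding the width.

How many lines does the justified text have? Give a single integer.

Answer: 6

Derivation:
Line 1: ['dog', 'coffee', 'moon'] (min_width=15, slack=4)
Line 2: ['leaf', 'from', 'heart'] (min_width=15, slack=4)
Line 3: ['quickly', 'sun', 'capture'] (min_width=19, slack=0)
Line 4: ['machine', 'tower', 'fish'] (min_width=18, slack=1)
Line 5: ['pepper', 'knife'] (min_width=12, slack=7)
Line 6: ['chapter'] (min_width=7, slack=12)
Total lines: 6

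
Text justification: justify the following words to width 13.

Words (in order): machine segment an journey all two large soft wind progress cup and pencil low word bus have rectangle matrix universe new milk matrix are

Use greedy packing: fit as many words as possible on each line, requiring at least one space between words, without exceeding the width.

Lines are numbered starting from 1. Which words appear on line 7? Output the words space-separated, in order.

Line 1: ['machine'] (min_width=7, slack=6)
Line 2: ['segment', 'an'] (min_width=10, slack=3)
Line 3: ['journey', 'all'] (min_width=11, slack=2)
Line 4: ['two', 'large'] (min_width=9, slack=4)
Line 5: ['soft', 'wind'] (min_width=9, slack=4)
Line 6: ['progress', 'cup'] (min_width=12, slack=1)
Line 7: ['and', 'pencil'] (min_width=10, slack=3)
Line 8: ['low', 'word', 'bus'] (min_width=12, slack=1)
Line 9: ['have'] (min_width=4, slack=9)
Line 10: ['rectangle'] (min_width=9, slack=4)
Line 11: ['matrix'] (min_width=6, slack=7)
Line 12: ['universe', 'new'] (min_width=12, slack=1)
Line 13: ['milk', 'matrix'] (min_width=11, slack=2)
Line 14: ['are'] (min_width=3, slack=10)

Answer: and pencil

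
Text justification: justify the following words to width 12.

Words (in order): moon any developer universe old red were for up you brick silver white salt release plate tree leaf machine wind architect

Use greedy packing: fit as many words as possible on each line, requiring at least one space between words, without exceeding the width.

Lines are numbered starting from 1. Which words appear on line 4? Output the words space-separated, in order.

Answer: red were for

Derivation:
Line 1: ['moon', 'any'] (min_width=8, slack=4)
Line 2: ['developer'] (min_width=9, slack=3)
Line 3: ['universe', 'old'] (min_width=12, slack=0)
Line 4: ['red', 'were', 'for'] (min_width=12, slack=0)
Line 5: ['up', 'you', 'brick'] (min_width=12, slack=0)
Line 6: ['silver', 'white'] (min_width=12, slack=0)
Line 7: ['salt', 'release'] (min_width=12, slack=0)
Line 8: ['plate', 'tree'] (min_width=10, slack=2)
Line 9: ['leaf', 'machine'] (min_width=12, slack=0)
Line 10: ['wind'] (min_width=4, slack=8)
Line 11: ['architect'] (min_width=9, slack=3)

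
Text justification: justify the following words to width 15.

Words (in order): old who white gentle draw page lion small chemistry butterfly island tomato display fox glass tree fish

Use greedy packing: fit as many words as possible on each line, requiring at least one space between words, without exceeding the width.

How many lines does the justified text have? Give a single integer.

Answer: 8

Derivation:
Line 1: ['old', 'who', 'white'] (min_width=13, slack=2)
Line 2: ['gentle', 'draw'] (min_width=11, slack=4)
Line 3: ['page', 'lion', 'small'] (min_width=15, slack=0)
Line 4: ['chemistry'] (min_width=9, slack=6)
Line 5: ['butterfly'] (min_width=9, slack=6)
Line 6: ['island', 'tomato'] (min_width=13, slack=2)
Line 7: ['display', 'fox'] (min_width=11, slack=4)
Line 8: ['glass', 'tree', 'fish'] (min_width=15, slack=0)
Total lines: 8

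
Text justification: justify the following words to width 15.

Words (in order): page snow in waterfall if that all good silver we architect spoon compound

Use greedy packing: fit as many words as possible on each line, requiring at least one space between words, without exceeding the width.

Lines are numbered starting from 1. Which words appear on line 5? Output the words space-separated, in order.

Line 1: ['page', 'snow', 'in'] (min_width=12, slack=3)
Line 2: ['waterfall', 'if'] (min_width=12, slack=3)
Line 3: ['that', 'all', 'good'] (min_width=13, slack=2)
Line 4: ['silver', 'we'] (min_width=9, slack=6)
Line 5: ['architect', 'spoon'] (min_width=15, slack=0)
Line 6: ['compound'] (min_width=8, slack=7)

Answer: architect spoon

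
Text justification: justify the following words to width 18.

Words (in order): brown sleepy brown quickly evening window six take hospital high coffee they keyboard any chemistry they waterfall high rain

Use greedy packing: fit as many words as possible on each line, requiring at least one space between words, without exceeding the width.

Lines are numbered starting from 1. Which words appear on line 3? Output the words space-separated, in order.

Line 1: ['brown', 'sleepy', 'brown'] (min_width=18, slack=0)
Line 2: ['quickly', 'evening'] (min_width=15, slack=3)
Line 3: ['window', 'six', 'take'] (min_width=15, slack=3)
Line 4: ['hospital', 'high'] (min_width=13, slack=5)
Line 5: ['coffee', 'they'] (min_width=11, slack=7)
Line 6: ['keyboard', 'any'] (min_width=12, slack=6)
Line 7: ['chemistry', 'they'] (min_width=14, slack=4)
Line 8: ['waterfall', 'high'] (min_width=14, slack=4)
Line 9: ['rain'] (min_width=4, slack=14)

Answer: window six take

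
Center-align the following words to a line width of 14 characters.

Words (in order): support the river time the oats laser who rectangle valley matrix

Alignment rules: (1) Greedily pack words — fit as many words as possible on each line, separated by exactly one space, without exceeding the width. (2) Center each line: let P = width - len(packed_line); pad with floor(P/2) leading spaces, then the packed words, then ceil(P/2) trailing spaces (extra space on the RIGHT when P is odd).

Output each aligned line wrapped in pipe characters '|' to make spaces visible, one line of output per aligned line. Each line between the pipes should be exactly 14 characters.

Answer: | support the  |
|river time the|
|oats laser who|
|  rectangle   |
|valley matrix |

Derivation:
Line 1: ['support', 'the'] (min_width=11, slack=3)
Line 2: ['river', 'time', 'the'] (min_width=14, slack=0)
Line 3: ['oats', 'laser', 'who'] (min_width=14, slack=0)
Line 4: ['rectangle'] (min_width=9, slack=5)
Line 5: ['valley', 'matrix'] (min_width=13, slack=1)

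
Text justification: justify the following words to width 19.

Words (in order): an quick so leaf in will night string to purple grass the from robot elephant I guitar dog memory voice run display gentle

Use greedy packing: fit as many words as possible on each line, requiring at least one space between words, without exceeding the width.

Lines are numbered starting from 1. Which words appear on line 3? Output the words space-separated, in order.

Answer: to purple grass the

Derivation:
Line 1: ['an', 'quick', 'so', 'leaf', 'in'] (min_width=19, slack=0)
Line 2: ['will', 'night', 'string'] (min_width=17, slack=2)
Line 3: ['to', 'purple', 'grass', 'the'] (min_width=19, slack=0)
Line 4: ['from', 'robot', 'elephant'] (min_width=19, slack=0)
Line 5: ['I', 'guitar', 'dog', 'memory'] (min_width=19, slack=0)
Line 6: ['voice', 'run', 'display'] (min_width=17, slack=2)
Line 7: ['gentle'] (min_width=6, slack=13)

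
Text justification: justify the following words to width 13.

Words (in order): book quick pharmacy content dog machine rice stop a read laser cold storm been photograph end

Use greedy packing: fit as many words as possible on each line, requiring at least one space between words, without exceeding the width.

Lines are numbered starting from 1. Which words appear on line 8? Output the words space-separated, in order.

Line 1: ['book', 'quick'] (min_width=10, slack=3)
Line 2: ['pharmacy'] (min_width=8, slack=5)
Line 3: ['content', 'dog'] (min_width=11, slack=2)
Line 4: ['machine', 'rice'] (min_width=12, slack=1)
Line 5: ['stop', 'a', 'read'] (min_width=11, slack=2)
Line 6: ['laser', 'cold'] (min_width=10, slack=3)
Line 7: ['storm', 'been'] (min_width=10, slack=3)
Line 8: ['photograph'] (min_width=10, slack=3)
Line 9: ['end'] (min_width=3, slack=10)

Answer: photograph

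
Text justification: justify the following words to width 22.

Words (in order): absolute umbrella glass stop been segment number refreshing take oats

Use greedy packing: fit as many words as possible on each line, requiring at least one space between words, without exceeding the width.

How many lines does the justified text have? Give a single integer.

Answer: 4

Derivation:
Line 1: ['absolute', 'umbrella'] (min_width=17, slack=5)
Line 2: ['glass', 'stop', 'been'] (min_width=15, slack=7)
Line 3: ['segment', 'number'] (min_width=14, slack=8)
Line 4: ['refreshing', 'take', 'oats'] (min_width=20, slack=2)
Total lines: 4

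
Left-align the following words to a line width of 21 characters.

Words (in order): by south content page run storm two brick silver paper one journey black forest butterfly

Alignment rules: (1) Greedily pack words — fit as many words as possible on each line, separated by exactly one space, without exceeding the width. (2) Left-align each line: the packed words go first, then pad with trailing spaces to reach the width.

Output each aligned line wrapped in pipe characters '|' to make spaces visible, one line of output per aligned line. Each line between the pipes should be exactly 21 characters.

Line 1: ['by', 'south', 'content', 'page'] (min_width=21, slack=0)
Line 2: ['run', 'storm', 'two', 'brick'] (min_width=19, slack=2)
Line 3: ['silver', 'paper', 'one'] (min_width=16, slack=5)
Line 4: ['journey', 'black', 'forest'] (min_width=20, slack=1)
Line 5: ['butterfly'] (min_width=9, slack=12)

Answer: |by south content page|
|run storm two brick  |
|silver paper one     |
|journey black forest |
|butterfly            |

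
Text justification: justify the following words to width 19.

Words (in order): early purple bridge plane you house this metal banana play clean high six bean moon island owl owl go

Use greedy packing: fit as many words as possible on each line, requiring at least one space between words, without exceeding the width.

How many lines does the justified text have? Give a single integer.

Answer: 6

Derivation:
Line 1: ['early', 'purple', 'bridge'] (min_width=19, slack=0)
Line 2: ['plane', 'you', 'house'] (min_width=15, slack=4)
Line 3: ['this', 'metal', 'banana'] (min_width=17, slack=2)
Line 4: ['play', 'clean', 'high', 'six'] (min_width=19, slack=0)
Line 5: ['bean', 'moon', 'island'] (min_width=16, slack=3)
Line 6: ['owl', 'owl', 'go'] (min_width=10, slack=9)
Total lines: 6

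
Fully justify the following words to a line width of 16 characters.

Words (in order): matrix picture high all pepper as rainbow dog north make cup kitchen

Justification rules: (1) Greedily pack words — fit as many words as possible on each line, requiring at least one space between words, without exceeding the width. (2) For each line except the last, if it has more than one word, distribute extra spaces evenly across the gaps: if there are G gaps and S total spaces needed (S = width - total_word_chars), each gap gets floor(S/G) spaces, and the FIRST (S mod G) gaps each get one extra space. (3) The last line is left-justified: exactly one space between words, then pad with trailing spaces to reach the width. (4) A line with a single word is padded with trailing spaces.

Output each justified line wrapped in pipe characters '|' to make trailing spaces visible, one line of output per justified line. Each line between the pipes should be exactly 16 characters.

Answer: |matrix   picture|
|high  all pepper|
|as  rainbow  dog|
|north  make  cup|
|kitchen         |

Derivation:
Line 1: ['matrix', 'picture'] (min_width=14, slack=2)
Line 2: ['high', 'all', 'pepper'] (min_width=15, slack=1)
Line 3: ['as', 'rainbow', 'dog'] (min_width=14, slack=2)
Line 4: ['north', 'make', 'cup'] (min_width=14, slack=2)
Line 5: ['kitchen'] (min_width=7, slack=9)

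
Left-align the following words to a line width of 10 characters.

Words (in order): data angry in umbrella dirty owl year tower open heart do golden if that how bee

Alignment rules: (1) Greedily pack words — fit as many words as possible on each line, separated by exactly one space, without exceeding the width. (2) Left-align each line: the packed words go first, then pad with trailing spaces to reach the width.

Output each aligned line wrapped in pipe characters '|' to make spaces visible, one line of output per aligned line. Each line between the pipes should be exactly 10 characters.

Line 1: ['data', 'angry'] (min_width=10, slack=0)
Line 2: ['in'] (min_width=2, slack=8)
Line 3: ['umbrella'] (min_width=8, slack=2)
Line 4: ['dirty', 'owl'] (min_width=9, slack=1)
Line 5: ['year', 'tower'] (min_width=10, slack=0)
Line 6: ['open', 'heart'] (min_width=10, slack=0)
Line 7: ['do', 'golden'] (min_width=9, slack=1)
Line 8: ['if', 'that'] (min_width=7, slack=3)
Line 9: ['how', 'bee'] (min_width=7, slack=3)

Answer: |data angry|
|in        |
|umbrella  |
|dirty owl |
|year tower|
|open heart|
|do golden |
|if that   |
|how bee   |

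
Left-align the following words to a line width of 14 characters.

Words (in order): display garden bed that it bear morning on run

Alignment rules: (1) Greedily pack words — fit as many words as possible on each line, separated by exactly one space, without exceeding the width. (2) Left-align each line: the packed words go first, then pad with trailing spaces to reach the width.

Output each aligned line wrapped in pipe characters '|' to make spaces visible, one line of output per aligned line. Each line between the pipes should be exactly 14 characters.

Answer: |display garden|
|bed that it   |
|bear morning  |
|on run        |

Derivation:
Line 1: ['display', 'garden'] (min_width=14, slack=0)
Line 2: ['bed', 'that', 'it'] (min_width=11, slack=3)
Line 3: ['bear', 'morning'] (min_width=12, slack=2)
Line 4: ['on', 'run'] (min_width=6, slack=8)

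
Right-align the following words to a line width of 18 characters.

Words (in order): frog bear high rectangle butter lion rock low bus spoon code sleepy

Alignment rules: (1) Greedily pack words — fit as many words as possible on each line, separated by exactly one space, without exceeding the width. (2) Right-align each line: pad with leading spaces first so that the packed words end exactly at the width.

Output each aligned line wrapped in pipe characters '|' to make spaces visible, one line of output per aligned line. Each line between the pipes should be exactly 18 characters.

Line 1: ['frog', 'bear', 'high'] (min_width=14, slack=4)
Line 2: ['rectangle', 'butter'] (min_width=16, slack=2)
Line 3: ['lion', 'rock', 'low', 'bus'] (min_width=17, slack=1)
Line 4: ['spoon', 'code', 'sleepy'] (min_width=17, slack=1)

Answer: |    frog bear high|
|  rectangle butter|
| lion rock low bus|
| spoon code sleepy|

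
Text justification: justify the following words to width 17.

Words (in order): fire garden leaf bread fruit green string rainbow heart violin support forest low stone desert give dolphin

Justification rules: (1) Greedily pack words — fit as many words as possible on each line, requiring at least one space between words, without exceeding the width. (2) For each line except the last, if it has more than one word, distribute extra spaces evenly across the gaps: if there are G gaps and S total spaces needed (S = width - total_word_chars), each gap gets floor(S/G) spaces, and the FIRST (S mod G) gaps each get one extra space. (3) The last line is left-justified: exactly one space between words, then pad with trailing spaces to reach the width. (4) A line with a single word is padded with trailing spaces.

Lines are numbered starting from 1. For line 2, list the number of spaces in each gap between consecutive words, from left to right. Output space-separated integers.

Answer: 1 1

Derivation:
Line 1: ['fire', 'garden', 'leaf'] (min_width=16, slack=1)
Line 2: ['bread', 'fruit', 'green'] (min_width=17, slack=0)
Line 3: ['string', 'rainbow'] (min_width=14, slack=3)
Line 4: ['heart', 'violin'] (min_width=12, slack=5)
Line 5: ['support', 'forest'] (min_width=14, slack=3)
Line 6: ['low', 'stone', 'desert'] (min_width=16, slack=1)
Line 7: ['give', 'dolphin'] (min_width=12, slack=5)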